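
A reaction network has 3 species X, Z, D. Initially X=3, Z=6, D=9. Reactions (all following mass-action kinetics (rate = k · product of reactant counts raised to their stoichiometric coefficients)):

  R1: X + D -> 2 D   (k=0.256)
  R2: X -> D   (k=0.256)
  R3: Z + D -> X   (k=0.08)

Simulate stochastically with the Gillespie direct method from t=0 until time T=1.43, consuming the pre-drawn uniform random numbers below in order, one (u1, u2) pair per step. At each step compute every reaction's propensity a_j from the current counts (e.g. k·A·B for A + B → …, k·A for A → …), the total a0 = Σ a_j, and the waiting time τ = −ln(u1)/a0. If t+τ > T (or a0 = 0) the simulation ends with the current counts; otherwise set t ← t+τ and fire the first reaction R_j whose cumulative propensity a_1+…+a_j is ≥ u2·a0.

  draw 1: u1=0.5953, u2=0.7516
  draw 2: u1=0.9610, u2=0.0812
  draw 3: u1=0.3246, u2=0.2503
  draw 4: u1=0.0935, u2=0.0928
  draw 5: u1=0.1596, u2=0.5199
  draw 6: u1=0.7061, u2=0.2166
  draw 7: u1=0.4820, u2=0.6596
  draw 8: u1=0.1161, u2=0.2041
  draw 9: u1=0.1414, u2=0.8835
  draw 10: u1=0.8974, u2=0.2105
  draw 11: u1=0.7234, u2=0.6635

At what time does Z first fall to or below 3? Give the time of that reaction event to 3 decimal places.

t=0.000: X=3 Z=6 D=9
Draw 1: a1=6.912, a2=0.768, a3=4.320, a0=12.000; τ=−ln(0.5953)/12.000=0.043 → t=0.043; u2·a0=0.7516·12.000=9.019; a1+a2=7.680 < 9.019 ≤ a1+…+a3=12.000 → R3 fires; X=4 Z=5 D=8
Draw 2: a1=8.192, a2=1.024, a3=3.200, a0=12.416; τ=−ln(0.9610)/12.416=0.003 → t=0.046; u2·a0=0.0812·12.416=1.008 ≤ a1=8.192 → R1 fires; X=3 Z=5 D=9
Draw 3: a1=6.912, a2=0.768, a3=3.600, a0=11.280; τ=−ln(0.3246)/11.280=0.100 → t=0.146; u2·a0=0.2503·11.280=2.823 ≤ a1=6.912 → R1 fires; X=2 Z=5 D=10
Draw 4: a1=5.120, a2=0.512, a3=4.000, a0=9.632; τ=−ln(0.0935)/9.632=0.246 → t=0.392; u2·a0=0.0928·9.632=0.894 ≤ a1=5.120 → R1 fires; X=1 Z=5 D=11
Draw 5: a1=2.816, a2=0.256, a3=4.400, a0=7.472; τ=−ln(0.1596)/7.472=0.246 → t=0.638; u2·a0=0.5199·7.472=3.885; a1+a2=3.072 < 3.885 ≤ a1+…+a3=7.472 → R3 fires; X=2 Z=4 D=10
Draw 6: a1=5.120, a2=0.512, a3=3.200, a0=8.832; τ=−ln(0.7061)/8.832=0.039 → t=0.677; u2·a0=0.2166·8.832=1.913 ≤ a1=5.120 → R1 fires; X=1 Z=4 D=11
Draw 7: a1=2.816, a2=0.256, a3=3.520, a0=6.592; τ=−ln(0.4820)/6.592=0.111 → t=0.788; u2·a0=0.6596·6.592=4.348; a1+a2=3.072 < 4.348 ≤ a1+…+a3=6.592 → R3 fires; X=2 Z=3 D=10
Draw 8: a1=5.120, a2=0.512, a3=2.400, a0=8.032; τ=−ln(0.1161)/8.032=0.268 → t=1.056; u2·a0=0.2041·8.032=1.639 ≤ a1=5.120 → R1 fires; X=1 Z=3 D=11
Draw 9: a1=2.816, a2=0.256, a3=2.640, a0=5.712; τ=−ln(0.1414)/5.712=0.342 → t=1.398; u2·a0=0.8835·5.712=5.047; a1+a2=3.072 < 5.047 ≤ a1+…+a3=5.712 → R3 fires; X=2 Z=2 D=10
Draw 10: a1=5.120, a2=0.512, a3=1.600, a0=7.232; τ=−ln(0.8974)/7.232=0.015 → t=1.413; u2·a0=0.2105·7.232=1.522 ≤ a1=5.120 → R1 fires; X=1 Z=2 D=11
Draw 11: a1=2.816, a2=0.256, a3=1.760, a0=4.832; τ=−ln(0.7234)/4.832=0.067 → t=1.480 > T=1.43: stop.
Z first becomes ≤ 3 when it reaches 3 at the event at t=0.788.

Threshold first reached at t = 0.788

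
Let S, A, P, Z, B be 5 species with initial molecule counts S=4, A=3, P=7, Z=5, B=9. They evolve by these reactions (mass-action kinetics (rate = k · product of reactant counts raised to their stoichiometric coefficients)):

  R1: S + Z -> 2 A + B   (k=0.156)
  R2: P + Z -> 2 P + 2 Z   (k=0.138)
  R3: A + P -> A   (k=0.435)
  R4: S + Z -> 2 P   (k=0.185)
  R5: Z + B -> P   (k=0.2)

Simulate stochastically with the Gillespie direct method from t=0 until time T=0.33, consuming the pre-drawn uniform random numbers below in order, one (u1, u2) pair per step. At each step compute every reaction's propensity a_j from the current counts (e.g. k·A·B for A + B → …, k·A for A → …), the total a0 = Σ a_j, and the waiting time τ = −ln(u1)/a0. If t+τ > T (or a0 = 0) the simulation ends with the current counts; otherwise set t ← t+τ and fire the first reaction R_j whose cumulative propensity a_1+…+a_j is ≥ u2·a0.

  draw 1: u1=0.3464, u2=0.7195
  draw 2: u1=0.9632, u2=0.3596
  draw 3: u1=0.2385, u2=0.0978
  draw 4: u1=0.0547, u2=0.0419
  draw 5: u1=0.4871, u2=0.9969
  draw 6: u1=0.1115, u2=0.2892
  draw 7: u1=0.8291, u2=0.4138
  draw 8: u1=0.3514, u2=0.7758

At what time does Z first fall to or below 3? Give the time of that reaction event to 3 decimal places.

Threshold first reached at t = 0.095

t=0.000: S=4 A=3 P=7 Z=5 B=9
Draw 1: a1=3.120, a2=4.830, a3=9.135, a4=3.700, a5=9.000, a0=29.785; τ=−ln(0.3464)/29.785=0.036 → t=0.036; u2·a0=0.7195·29.785=21.430; a1+…+a4=20.785 < 21.430 ≤ a1+…+a5=29.785 → R5 fires; S=4 A=3 P=8 Z=4 B=8
Draw 2: a1=2.496, a2=4.416, a3=10.440, a4=2.960, a5=6.400, a0=26.712; τ=−ln(0.9632)/26.712=0.001 → t=0.037; u2·a0=0.3596·26.712=9.606; a1+a2=6.912 < 9.606 ≤ a1+…+a3=17.352 → R3 fires; S=4 A=3 P=7 Z=4 B=8
Draw 3: a1=2.496, a2=3.864, a3=9.135, a4=2.960, a5=6.400, a0=24.855; τ=−ln(0.2385)/24.855=0.058 → t=0.095; u2·a0=0.0978·24.855=2.431 ≤ a1=2.496 → R1 fires; S=3 A=5 P=7 Z=3 B=9
Draw 4: a1=1.404, a2=2.898, a3=15.225, a4=1.665, a5=5.400, a0=26.592; τ=−ln(0.0547)/26.592=0.109 → t=0.204; u2·a0=0.0419·26.592=1.114 ≤ a1=1.404 → R1 fires; S=2 A=7 P=7 Z=2 B=10
Draw 5: a1=0.624, a2=1.932, a3=21.315, a4=0.740, a5=4.000, a0=28.611; τ=−ln(0.4871)/28.611=0.025 → t=0.229; u2·a0=0.9969·28.611=28.522; a1+…+a4=24.611 < 28.522 ≤ a1+…+a5=28.611 → R5 fires; S=2 A=7 P=8 Z=1 B=9
Draw 6: a1=0.312, a2=1.104, a3=24.360, a4=0.370, a5=1.800, a0=27.946; τ=−ln(0.1115)/27.946=0.078 → t=0.308; u2·a0=0.2892·27.946=8.082; a1+a2=1.416 < 8.082 ≤ a1+…+a3=25.776 → R3 fires; S=2 A=7 P=7 Z=1 B=9
Draw 7: a1=0.312, a2=0.966, a3=21.315, a4=0.370, a5=1.800, a0=24.763; τ=−ln(0.8291)/24.763=0.008 → t=0.315; u2·a0=0.4138·24.763=10.247; a1+a2=1.278 < 10.247 ≤ a1+…+a3=22.593 → R3 fires; S=2 A=7 P=6 Z=1 B=9
Draw 8: a1=0.312, a2=0.828, a3=18.270, a4=0.370, a5=1.800, a0=21.580; τ=−ln(0.3514)/21.580=0.048 → t=0.364 > T=0.33: stop.
Z first becomes ≤ 3 when it reaches 3 at the event at t=0.095.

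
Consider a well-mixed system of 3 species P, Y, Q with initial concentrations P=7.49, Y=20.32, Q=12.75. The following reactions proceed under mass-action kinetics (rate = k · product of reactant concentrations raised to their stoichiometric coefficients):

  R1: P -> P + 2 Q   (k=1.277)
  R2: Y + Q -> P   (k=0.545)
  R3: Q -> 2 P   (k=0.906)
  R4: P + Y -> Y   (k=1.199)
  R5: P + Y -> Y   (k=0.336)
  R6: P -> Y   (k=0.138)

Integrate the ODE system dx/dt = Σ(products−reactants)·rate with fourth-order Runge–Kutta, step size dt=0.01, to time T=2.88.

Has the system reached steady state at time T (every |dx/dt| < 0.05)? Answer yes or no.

Steady state at T: yes

RK4 with dt=0.01: 288 steps to T=2.88. Trajectory (selected grid times):
t=0.00: P=7.49 Y=20.32 Q=12.75
t=0.32: P=1.34 Y=8.59 Q=2.00
t=0.64: P=0.49 Y=7.00 Q=0.69
t=0.96: P=0.21 Y=6.48 Q=0.29
t=1.28: P=0.09 Y=6.26 Q=0.13
t=1.60: P=0.04 Y=6.17 Q=0.06
t=1.92: P=0.02 Y=6.13 Q=0.03
t=2.24: P=0.01 Y=6.11 Q=0.01
t=2.56: P=0.00 Y=6.10 Q=0.01
t=2.88: P=0.00 Y=6.10 Q=0.00
Rates at T: R1=0.0025, R2=0.0090, R3=0.0025, R4=0.0143, R5=0.0040, R6=0.0003
dx/dt at T (Σ net stoichiometry × rate): P=-0.0047, Y=-0.0087, Q=-0.0065
Largest |dx/dt| is |-0.0087| (Y) < 0.05 → steady.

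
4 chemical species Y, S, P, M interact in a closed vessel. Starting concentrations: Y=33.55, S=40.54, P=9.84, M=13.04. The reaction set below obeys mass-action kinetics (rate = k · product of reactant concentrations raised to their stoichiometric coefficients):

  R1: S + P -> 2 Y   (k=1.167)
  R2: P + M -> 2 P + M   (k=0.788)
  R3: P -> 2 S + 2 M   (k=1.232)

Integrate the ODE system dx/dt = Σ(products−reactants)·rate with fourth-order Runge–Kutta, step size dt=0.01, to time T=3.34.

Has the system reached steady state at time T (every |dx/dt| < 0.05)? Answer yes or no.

RK4 with dt=0.01: 334 steps to T=3.34. Trajectory (selected grid times):
t=0.00: Y=33.55 S=40.54 P=9.84 M=13.04
t=0.37: Y=59.27 S=28.48 P=0.00 M=13.84
t=0.74: Y=59.27 S=28.47 P=0.00 M=13.84
t=1.11: Y=59.27 S=28.47 P=0.00 M=13.84
t=1.48: Y=59.27 S=28.47 P=0.00 M=13.84
t=1.86: Y=59.27 S=28.47 P=0.00 M=13.84
t=2.23: Y=59.27 S=28.47 P=0.00 M=13.84
t=2.60: Y=59.27 S=28.47 P=0.00 M=13.84
t=2.97: Y=59.27 S=28.47 P=0.00 M=13.84
t=3.34: Y=59.27 S=28.47 P=0.00 M=13.84
Rates at T: R1=0.0000, R2=0.0000, R3=0.0000
dx/dt at T (Σ net stoichiometry × rate): Y=+0.0000, S=-0.0000, P=-0.0000, M=+0.0000
Largest |dx/dt| is |+0.0000| (Y) < 0.05 → steady.

Steady state at T: yes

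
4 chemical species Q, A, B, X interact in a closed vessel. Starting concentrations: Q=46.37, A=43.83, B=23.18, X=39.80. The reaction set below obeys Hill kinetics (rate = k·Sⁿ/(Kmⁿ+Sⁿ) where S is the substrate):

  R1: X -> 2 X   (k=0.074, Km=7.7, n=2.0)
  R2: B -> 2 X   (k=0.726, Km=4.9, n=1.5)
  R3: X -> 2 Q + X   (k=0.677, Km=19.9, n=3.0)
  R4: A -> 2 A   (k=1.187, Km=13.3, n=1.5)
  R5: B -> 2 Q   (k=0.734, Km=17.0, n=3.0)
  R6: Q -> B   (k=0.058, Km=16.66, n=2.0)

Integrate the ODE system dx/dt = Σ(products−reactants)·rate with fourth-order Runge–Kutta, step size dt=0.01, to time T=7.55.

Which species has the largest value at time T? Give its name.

RK4 with dt=0.01: 755 steps to T=7.55. Trajectory (selected grid times):
t=0.00: Q=46.37 A=43.83 B=23.18 X=39.80
t=0.84: Q=48.21 A=44.69 B=22.23 X=40.97
t=1.68: Q=50.03 A=45.55 B=21.31 X=42.13
t=2.52: Q=51.82 A=46.41 B=20.41 X=43.29
t=3.36: Q=53.57 A=47.27 B=19.53 X=44.43
t=4.19: Q=55.28 A=48.13 B=18.68 X=45.56
t=5.03: Q=56.97 A=49.01 B=17.85 X=46.69
t=5.87: Q=58.62 A=49.88 B=17.04 X=47.81
t=6.71: Q=60.24 A=50.76 B=16.26 X=48.93
t=7.55: Q=61.81 A=51.64 B=15.51 X=50.03
At T=7.55: Q=61.81 A=51.64 B=15.51 X=50.03; the largest is Q.

Dominant species at T: Q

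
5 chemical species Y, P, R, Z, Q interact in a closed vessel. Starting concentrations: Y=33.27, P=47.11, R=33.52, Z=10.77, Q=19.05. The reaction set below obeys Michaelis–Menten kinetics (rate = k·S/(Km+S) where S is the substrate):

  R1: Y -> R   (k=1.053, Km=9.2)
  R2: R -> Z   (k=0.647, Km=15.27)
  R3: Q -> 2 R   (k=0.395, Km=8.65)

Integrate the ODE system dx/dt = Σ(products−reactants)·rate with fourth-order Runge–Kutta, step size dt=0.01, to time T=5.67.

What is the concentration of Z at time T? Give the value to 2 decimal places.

RK4 with dt=0.01: 567 steps to T=5.67. Trajectory (selected grid times):
t=0.00: Y=33.27 P=47.11 R=33.52 Z=10.77 Q=19.05
t=0.63: Y=32.75 P=47.11 R=34.10 Z=11.05 Q=18.88
t=1.26: Y=32.23 P=47.11 R=34.68 Z=11.33 Q=18.71
t=1.89: Y=31.72 P=47.11 R=35.25 Z=11.62 Q=18.54
t=2.52: Y=31.21 P=47.11 R=35.81 Z=11.90 Q=18.37
t=3.15: Y=30.69 P=47.11 R=36.38 Z=12.19 Q=18.20
t=3.78: Y=30.18 P=47.11 R=36.94 Z=12.48 Q=18.03
t=4.41: Y=29.68 P=47.11 R=37.49 Z=12.77 Q=17.86
t=5.04: Y=29.17 P=47.11 R=38.04 Z=13.06 Q=17.70
t=5.67: Y=28.67 P=47.11 R=38.58 Z=13.35 Q=17.53
Read off Z at T=5.67: 13.35

Z at T = 13.35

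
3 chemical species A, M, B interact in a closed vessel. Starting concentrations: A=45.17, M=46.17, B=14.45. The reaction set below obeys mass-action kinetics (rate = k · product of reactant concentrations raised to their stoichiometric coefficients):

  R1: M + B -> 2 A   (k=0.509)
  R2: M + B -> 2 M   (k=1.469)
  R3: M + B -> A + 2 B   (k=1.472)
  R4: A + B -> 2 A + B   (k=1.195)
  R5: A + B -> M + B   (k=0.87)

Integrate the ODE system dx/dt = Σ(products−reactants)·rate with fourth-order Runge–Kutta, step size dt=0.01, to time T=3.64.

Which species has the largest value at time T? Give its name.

Dominant species at T: A

RK4 with dt=0.01: 364 steps to T=3.64. Trajectory (selected grid times):
t=0.00: A=45.17 M=46.17 B=14.45
t=0.40: A=130.44 M=69.45 B=0.00
t=0.81: A=130.44 M=69.45 B=0.00
t=1.21: A=130.44 M=69.45 B=0.00
t=1.62: A=130.44 M=69.45 B=0.00
t=2.02: A=130.44 M=69.45 B=0.00
t=2.43: A=130.44 M=69.45 B=0.00
t=2.83: A=130.44 M=69.45 B=0.00
t=3.24: A=130.44 M=69.45 B=0.00
t=3.64: A=130.44 M=69.45 B=0.00
At T=3.64: A=130.44 M=69.45 B=0.00; the largest is A.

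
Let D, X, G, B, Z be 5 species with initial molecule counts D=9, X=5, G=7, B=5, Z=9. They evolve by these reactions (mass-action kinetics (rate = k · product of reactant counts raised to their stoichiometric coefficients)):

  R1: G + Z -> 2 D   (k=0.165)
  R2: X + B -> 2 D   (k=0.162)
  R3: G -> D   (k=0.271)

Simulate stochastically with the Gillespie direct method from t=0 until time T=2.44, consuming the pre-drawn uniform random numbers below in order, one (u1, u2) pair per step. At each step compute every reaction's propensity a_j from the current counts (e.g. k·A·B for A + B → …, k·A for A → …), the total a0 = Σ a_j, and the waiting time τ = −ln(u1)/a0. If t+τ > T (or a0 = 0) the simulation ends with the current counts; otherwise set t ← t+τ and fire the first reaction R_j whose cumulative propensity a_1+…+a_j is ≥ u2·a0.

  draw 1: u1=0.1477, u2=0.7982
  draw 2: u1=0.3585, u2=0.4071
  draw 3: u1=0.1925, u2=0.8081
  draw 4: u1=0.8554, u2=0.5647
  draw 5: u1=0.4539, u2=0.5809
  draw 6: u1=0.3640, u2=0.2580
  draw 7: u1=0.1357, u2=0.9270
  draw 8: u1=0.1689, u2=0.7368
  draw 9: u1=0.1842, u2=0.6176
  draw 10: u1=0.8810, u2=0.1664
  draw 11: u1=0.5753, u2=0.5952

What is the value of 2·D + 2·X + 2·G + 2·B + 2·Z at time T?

Check how each reaction changes W = 2·D + 2·X + 2·G + 2·B + 2·Z (weight of products minus weight of reactants):
R1: G + Z -> 2 D: (2·2) − (2·1 + 2·1) = 4 − 4 = 0
R2: X + B -> 2 D: (2·2) − (2·1 + 2·1) = 4 − 4 = 0
R3: G -> D: (2·1) − (2·1) = 2 − 2 = 0
Every reaction leaves W unchanged, so W is conserved and no simulation is needed: W(T) = W(0) = 2·9 + 2·5 + 2·7 + 2·5 + 2·9 = 70

Value at T = 70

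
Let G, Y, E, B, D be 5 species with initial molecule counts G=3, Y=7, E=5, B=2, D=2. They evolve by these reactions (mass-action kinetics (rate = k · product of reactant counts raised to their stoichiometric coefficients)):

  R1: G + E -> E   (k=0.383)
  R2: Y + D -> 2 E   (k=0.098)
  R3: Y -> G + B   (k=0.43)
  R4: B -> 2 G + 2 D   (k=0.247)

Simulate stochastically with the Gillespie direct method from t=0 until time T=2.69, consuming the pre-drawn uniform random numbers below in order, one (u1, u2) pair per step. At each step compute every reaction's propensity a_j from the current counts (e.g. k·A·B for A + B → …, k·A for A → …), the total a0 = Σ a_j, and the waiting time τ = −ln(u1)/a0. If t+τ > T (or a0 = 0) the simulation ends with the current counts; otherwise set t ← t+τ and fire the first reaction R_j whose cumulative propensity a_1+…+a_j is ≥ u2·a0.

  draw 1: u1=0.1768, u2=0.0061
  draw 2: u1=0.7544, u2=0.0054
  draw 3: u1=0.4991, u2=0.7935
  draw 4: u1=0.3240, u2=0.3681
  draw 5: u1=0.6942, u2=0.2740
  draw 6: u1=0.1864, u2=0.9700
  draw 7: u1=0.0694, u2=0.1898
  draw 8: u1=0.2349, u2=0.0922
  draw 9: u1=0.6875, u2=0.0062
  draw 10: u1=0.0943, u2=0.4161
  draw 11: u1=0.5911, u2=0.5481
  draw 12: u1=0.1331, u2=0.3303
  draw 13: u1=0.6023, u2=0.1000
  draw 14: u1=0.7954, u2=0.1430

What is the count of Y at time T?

t=0.000: G=3 Y=7 E=5 B=2 D=2
Draw 1: a1=5.745, a2=1.372, a3=3.010, a4=0.494, a0=10.621; τ=−ln(0.1768)/10.621=0.163 → t=0.163; u2·a0=0.0061·10.621=0.065 ≤ a1=5.745 → R1 fires; G=2 Y=7 E=5 B=2 D=2
Draw 2: a1=3.830, a2=1.372, a3=3.010, a4=0.494, a0=8.706; τ=−ln(0.7544)/8.706=0.032 → t=0.196; u2·a0=0.0054·8.706=0.047 ≤ a1=3.830 → R1 fires; G=1 Y=7 E=5 B=2 D=2
Draw 3: a1=1.915, a2=1.372, a3=3.010, a4=0.494, a0=6.791; τ=−ln(0.4991)/6.791=0.102 → t=0.298; u2·a0=0.7935·6.791=5.389; a1+a2=3.287 < 5.389 ≤ a1+…+a3=6.297 → R3 fires; G=2 Y=6 E=5 B=3 D=2
Draw 4: a1=3.830, a2=1.176, a3=2.580, a4=0.741, a0=8.327; τ=−ln(0.3240)/8.327=0.135 → t=0.433; u2·a0=0.3681·8.327=3.065 ≤ a1=3.830 → R1 fires; G=1 Y=6 E=5 B=3 D=2
Draw 5: a1=1.915, a2=1.176, a3=2.580, a4=0.741, a0=6.412; τ=−ln(0.6942)/6.412=0.057 → t=0.490; u2·a0=0.2740·6.412=1.757 ≤ a1=1.915 → R1 fires; G=0 Y=6 E=5 B=3 D=2
Draw 6: a1=0.000, a2=1.176, a3=2.580, a4=0.741, a0=4.497; τ=−ln(0.1864)/4.497=0.374 → t=0.864; u2·a0=0.9700·4.497=4.362; a1+…+a3=3.756 < 4.362 ≤ a1+…+a4=4.497 → R4 fires; G=2 Y=6 E=5 B=2 D=4
Draw 7: a1=3.830, a2=2.352, a3=2.580, a4=0.494, a0=9.256; τ=−ln(0.0694)/9.256=0.288 → t=1.152; u2·a0=0.1898·9.256=1.757 ≤ a1=3.830 → R1 fires; G=1 Y=6 E=5 B=2 D=4
Draw 8: a1=1.915, a2=2.352, a3=2.580, a4=0.494, a0=7.341; τ=−ln(0.2349)/7.341=0.197 → t=1.349; u2·a0=0.0922·7.341=0.677 ≤ a1=1.915 → R1 fires; G=0 Y=6 E=5 B=2 D=4
Draw 9: a1=0.000, a2=2.352, a3=2.580, a4=0.494, a0=5.426; τ=−ln(0.6875)/5.426=0.069 → t=1.418; u2·a0=0.0062·5.426=0.034; a1=0.000 < 0.034 ≤ a1+a2=2.352 → R2 fires; G=0 Y=5 E=7 B=2 D=3
Draw 10: a1=0.000, a2=1.470, a3=2.150, a4=0.494, a0=4.114; τ=−ln(0.0943)/4.114=0.574 → t=1.992; u2·a0=0.4161·4.114=1.712; a1+a2=1.470 < 1.712 ≤ a1+…+a3=3.620 → R3 fires; G=1 Y=4 E=7 B=3 D=3
Draw 11: a1=2.681, a2=1.176, a3=1.720, a4=0.741, a0=6.318; τ=−ln(0.5911)/6.318=0.083 → t=2.075; u2·a0=0.5481·6.318=3.463; a1=2.681 < 3.463 ≤ a1+a2=3.857 → R2 fires; G=1 Y=3 E=9 B=3 D=2
Draw 12: a1=3.447, a2=0.588, a3=1.290, a4=0.741, a0=6.066; τ=−ln(0.1331)/6.066=0.332 → t=2.408; u2·a0=0.3303·6.066=2.004 ≤ a1=3.447 → R1 fires; G=0 Y=3 E=9 B=3 D=2
Draw 13: a1=0.000, a2=0.588, a3=1.290, a4=0.741, a0=2.619; τ=−ln(0.6023)/2.619=0.194 → t=2.601; u2·a0=0.1000·2.619=0.262; a1=0.000 < 0.262 ≤ a1+a2=0.588 → R2 fires; G=0 Y=2 E=11 B=3 D=1
Draw 14: a1=0.000, a2=0.196, a3=0.860, a4=0.741, a0=1.797; τ=−ln(0.7954)/1.797=0.127 → t=2.729 > T=2.69: stop.
Read off Y at T=2.69: 2

Y at T = 2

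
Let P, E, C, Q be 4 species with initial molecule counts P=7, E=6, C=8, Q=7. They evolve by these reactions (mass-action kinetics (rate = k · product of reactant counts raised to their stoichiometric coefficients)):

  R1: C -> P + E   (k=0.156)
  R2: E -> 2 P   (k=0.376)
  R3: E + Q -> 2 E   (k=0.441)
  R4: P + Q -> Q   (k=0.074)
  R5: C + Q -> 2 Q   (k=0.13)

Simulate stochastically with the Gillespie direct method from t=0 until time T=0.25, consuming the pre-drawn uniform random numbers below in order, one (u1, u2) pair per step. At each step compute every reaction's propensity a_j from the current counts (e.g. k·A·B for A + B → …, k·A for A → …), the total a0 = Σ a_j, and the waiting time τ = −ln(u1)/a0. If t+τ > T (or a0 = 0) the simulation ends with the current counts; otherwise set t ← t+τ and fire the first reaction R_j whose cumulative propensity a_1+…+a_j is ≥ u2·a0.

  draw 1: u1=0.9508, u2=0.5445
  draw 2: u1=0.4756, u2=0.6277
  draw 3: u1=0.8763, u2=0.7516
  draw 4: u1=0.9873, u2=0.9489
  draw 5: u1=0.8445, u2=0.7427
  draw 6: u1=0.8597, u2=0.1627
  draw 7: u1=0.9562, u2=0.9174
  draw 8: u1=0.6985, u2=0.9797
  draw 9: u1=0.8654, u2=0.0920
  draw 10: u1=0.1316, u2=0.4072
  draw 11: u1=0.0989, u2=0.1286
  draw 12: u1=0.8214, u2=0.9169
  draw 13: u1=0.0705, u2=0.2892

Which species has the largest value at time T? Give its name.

Dominant species at T: P

t=0.000: P=7 E=6 C=8 Q=7
Draw 1: a1=1.248, a2=2.256, a3=18.522, a4=3.626, a5=7.280, a0=32.932; τ=−ln(0.9508)/32.932=0.002 → t=0.002; u2·a0=0.5445·32.932=17.931; a1+a2=3.504 < 17.931 ≤ a1+…+a3=22.026 → R3 fires; P=7 E=7 C=8 Q=6
Draw 2: a1=1.248, a2=2.632, a3=18.522, a4=3.108, a5=6.240, a0=31.750; τ=−ln(0.4756)/31.750=0.023 → t=0.025; u2·a0=0.6277·31.750=19.929; a1+a2=3.880 < 19.929 ≤ a1+…+a3=22.402 → R3 fires; P=7 E=8 C=8 Q=5
Draw 3: a1=1.248, a2=3.008, a3=17.640, a4=2.590, a5=5.200, a0=29.686; τ=−ln(0.8763)/29.686=0.004 → t=0.029; u2·a0=0.7516·29.686=22.312; a1+…+a3=21.896 < 22.312 ≤ a1+…+a4=24.486 → R4 fires; P=6 E=8 C=8 Q=5
Draw 4: a1=1.248, a2=3.008, a3=17.640, a4=2.220, a5=5.200, a0=29.316; τ=−ln(0.9873)/29.316=0.000 → t=0.030; u2·a0=0.9489·29.316=27.818; a1+…+a4=24.116 < 27.818 ≤ a1+…+a5=29.316 → R5 fires; P=6 E=8 C=7 Q=6
Draw 5: a1=1.092, a2=3.008, a3=21.168, a4=2.664, a5=5.460, a0=33.392; τ=−ln(0.8445)/33.392=0.005 → t=0.035; u2·a0=0.7427·33.392=24.800; a1+a2=4.100 < 24.800 ≤ a1+…+a3=25.268 → R3 fires; P=6 E=9 C=7 Q=5
Draw 6: a1=1.092, a2=3.384, a3=19.845, a4=2.220, a5=4.550, a0=31.091; τ=−ln(0.8597)/31.091=0.005 → t=0.040; u2·a0=0.1627·31.091=5.059; a1+a2=4.476 < 5.059 ≤ a1+…+a3=24.321 → R3 fires; P=6 E=10 C=7 Q=4
Draw 7: a1=1.092, a2=3.760, a3=17.640, a4=1.776, a5=3.640, a0=27.908; τ=−ln(0.9562)/27.908=0.002 → t=0.041; u2·a0=0.9174·27.908=25.603; a1+…+a4=24.268 < 25.603 ≤ a1+…+a5=27.908 → R5 fires; P=6 E=10 C=6 Q=5
Draw 8: a1=0.936, a2=3.760, a3=22.050, a4=2.220, a5=3.900, a0=32.866; τ=−ln(0.6985)/32.866=0.011 → t=0.052; u2·a0=0.9797·32.866=32.199; a1+…+a4=28.966 < 32.199 ≤ a1+…+a5=32.866 → R5 fires; P=6 E=10 C=5 Q=6
Draw 9: a1=0.780, a2=3.760, a3=26.460, a4=2.664, a5=3.900, a0=37.564; τ=−ln(0.8654)/37.564=0.004 → t=0.056; u2·a0=0.0920·37.564=3.456; a1=0.780 < 3.456 ≤ a1+a2=4.540 → R2 fires; P=8 E=9 C=5 Q=6
Draw 10: a1=0.780, a2=3.384, a3=23.814, a4=3.552, a5=3.900, a0=35.430; τ=−ln(0.1316)/35.430=0.057 → t=0.113; u2·a0=0.4072·35.430=14.427; a1+a2=4.164 < 14.427 ≤ a1+…+a3=27.978 → R3 fires; P=8 E=10 C=5 Q=5
Draw 11: a1=0.780, a2=3.760, a3=22.050, a4=2.960, a5=3.250, a0=32.800; τ=−ln(0.0989)/32.800=0.071 → t=0.184; u2·a0=0.1286·32.800=4.218; a1=0.780 < 4.218 ≤ a1+a2=4.540 → R2 fires; P=10 E=9 C=5 Q=5
Draw 12: a1=0.780, a2=3.384, a3=19.845, a4=3.700, a5=3.250, a0=30.959; τ=−ln(0.8214)/30.959=0.006 → t=0.190; u2·a0=0.9169·30.959=28.386; a1+…+a4=27.709 < 28.386 ≤ a1+…+a5=30.959 → R5 fires; P=10 E=9 C=4 Q=6
Draw 13: a1=0.624, a2=3.384, a3=23.814, a4=4.440, a5=3.120, a0=35.382; τ=−ln(0.0705)/35.382=0.075 → t=0.265 > T=0.25: stop.
At T=0.25: P=10 E=9 C=4 Q=6; the largest is P.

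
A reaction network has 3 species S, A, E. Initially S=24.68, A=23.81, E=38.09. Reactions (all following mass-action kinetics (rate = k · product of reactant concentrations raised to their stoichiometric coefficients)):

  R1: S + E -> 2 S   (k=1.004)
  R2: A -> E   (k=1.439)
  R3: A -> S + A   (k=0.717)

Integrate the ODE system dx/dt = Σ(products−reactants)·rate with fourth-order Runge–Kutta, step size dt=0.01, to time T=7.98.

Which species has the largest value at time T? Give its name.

RK4 with dt=0.01: 798 steps to T=7.98. Trajectory (selected grid times):
t=0.00: S=24.68 A=23.81 E=38.09
t=0.89: S=88.42 A=6.62 E=0.11
t=1.77: S=95.62 A=1.86 E=0.03
t=2.66: S=97.66 A=0.52 E=0.01
t=3.55: S=98.23 A=0.14 E=0.00
t=4.43: S=98.38 A=0.04 E=0.00
t=5.32: S=98.43 A=0.01 E=0.00
t=6.21: S=98.44 A=0.00 E=0.00
t=7.09: S=98.44 A=0.00 E=0.00
t=7.98: S=98.44 A=0.00 E=0.00
At T=7.98: S=98.44 A=0.00 E=0.00; the largest is S.

Dominant species at T: S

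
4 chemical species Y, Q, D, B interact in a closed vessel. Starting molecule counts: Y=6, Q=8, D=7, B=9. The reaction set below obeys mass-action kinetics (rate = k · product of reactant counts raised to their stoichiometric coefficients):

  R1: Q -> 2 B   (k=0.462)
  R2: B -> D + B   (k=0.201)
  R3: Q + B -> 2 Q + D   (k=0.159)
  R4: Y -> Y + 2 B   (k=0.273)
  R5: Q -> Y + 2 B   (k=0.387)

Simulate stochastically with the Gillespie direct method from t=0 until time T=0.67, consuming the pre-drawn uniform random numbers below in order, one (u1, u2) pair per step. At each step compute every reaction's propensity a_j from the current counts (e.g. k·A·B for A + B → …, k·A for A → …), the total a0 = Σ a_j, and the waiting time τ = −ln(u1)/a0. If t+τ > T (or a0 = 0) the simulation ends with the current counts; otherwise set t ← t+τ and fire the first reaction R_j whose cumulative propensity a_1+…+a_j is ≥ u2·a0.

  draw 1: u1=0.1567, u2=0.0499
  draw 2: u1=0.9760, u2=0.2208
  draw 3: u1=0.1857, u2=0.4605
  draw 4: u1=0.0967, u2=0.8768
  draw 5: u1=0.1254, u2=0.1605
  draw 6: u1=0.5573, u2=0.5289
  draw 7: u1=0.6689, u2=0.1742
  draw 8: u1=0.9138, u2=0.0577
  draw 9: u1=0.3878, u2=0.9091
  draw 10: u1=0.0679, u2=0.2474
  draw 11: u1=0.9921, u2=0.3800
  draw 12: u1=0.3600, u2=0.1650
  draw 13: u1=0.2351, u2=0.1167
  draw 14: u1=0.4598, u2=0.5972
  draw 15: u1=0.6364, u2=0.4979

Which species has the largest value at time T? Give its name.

Dominant species at T: D

t=0.000: Y=6 Q=8 D=7 B=9
Draw 1: a1=3.696, a2=1.809, a3=11.448, a4=1.638, a5=3.096, a0=21.687; τ=−ln(0.1567)/21.687=0.085 → t=0.085; u2·a0=0.0499·21.687=1.082 ≤ a1=3.696 → R1 fires; Y=6 Q=7 D=7 B=11
Draw 2: a1=3.234, a2=2.211, a3=12.243, a4=1.638, a5=2.709, a0=22.035; τ=−ln(0.9760)/22.035=0.001 → t=0.087; u2·a0=0.2208·22.035=4.865; a1=3.234 < 4.865 ≤ a1+a2=5.445 → R2 fires; Y=6 Q=7 D=8 B=11
Draw 3: a1=3.234, a2=2.211, a3=12.243, a4=1.638, a5=2.709, a0=22.035; τ=−ln(0.1857)/22.035=0.076 → t=0.163; u2·a0=0.4605·22.035=10.147; a1+a2=5.445 < 10.147 ≤ a1+…+a3=17.688 → R3 fires; Y=6 Q=8 D=9 B=10
Draw 4: a1=3.696, a2=2.010, a3=12.720, a4=1.638, a5=3.096, a0=23.160; τ=−ln(0.0967)/23.160=0.101 → t=0.264; u2·a0=0.8768·23.160=20.307; a1+…+a4=20.064 < 20.307 ≤ a1+…+a5=23.160 → R5 fires; Y=7 Q=7 D=9 B=12
Draw 5: a1=3.234, a2=2.412, a3=13.356, a4=1.911, a5=2.709, a0=23.622; τ=−ln(0.1254)/23.622=0.088 → t=0.352; u2·a0=0.1605·23.622=3.791; a1=3.234 < 3.791 ≤ a1+a2=5.646 → R2 fires; Y=7 Q=7 D=10 B=12
Draw 6: a1=3.234, a2=2.412, a3=13.356, a4=1.911, a5=2.709, a0=23.622; τ=−ln(0.5573)/23.622=0.025 → t=0.376; u2·a0=0.5289·23.622=12.494; a1+a2=5.646 < 12.494 ≤ a1+…+a3=19.002 → R3 fires; Y=7 Q=8 D=11 B=11
Draw 7: a1=3.696, a2=2.211, a3=13.992, a4=1.911, a5=3.096, a0=24.906; τ=−ln(0.6689)/24.906=0.016 → t=0.393; u2·a0=0.1742·24.906=4.339; a1=3.696 < 4.339 ≤ a1+a2=5.907 → R2 fires; Y=7 Q=8 D=12 B=11
Draw 8: a1=3.696, a2=2.211, a3=13.992, a4=1.911, a5=3.096, a0=24.906; τ=−ln(0.9138)/24.906=0.004 → t=0.396; u2·a0=0.0577·24.906=1.437 ≤ a1=3.696 → R1 fires; Y=7 Q=7 D=12 B=13
Draw 9: a1=3.234, a2=2.613, a3=14.469, a4=1.911, a5=2.709, a0=24.936; τ=−ln(0.3878)/24.936=0.038 → t=0.434; u2·a0=0.9091·24.936=22.669; a1+…+a4=22.227 < 22.669 ≤ a1+…+a5=24.936 → R5 fires; Y=8 Q=6 D=12 B=15
Draw 10: a1=2.772, a2=3.015, a3=14.310, a4=2.184, a5=2.322, a0=24.603; τ=−ln(0.0679)/24.603=0.109 → t=0.544; u2·a0=0.2474·24.603=6.087; a1+a2=5.787 < 6.087 ≤ a1+…+a3=20.097 → R3 fires; Y=8 Q=7 D=13 B=14
Draw 11: a1=3.234, a2=2.814, a3=15.582, a4=2.184, a5=2.709, a0=26.523; τ=−ln(0.9921)/26.523=0.000 → t=0.544; u2·a0=0.3800·26.523=10.079; a1+a2=6.048 < 10.079 ≤ a1+…+a3=21.630 → R3 fires; Y=8 Q=8 D=14 B=13
Draw 12: a1=3.696, a2=2.613, a3=16.536, a4=2.184, a5=3.096, a0=28.125; τ=−ln(0.3600)/28.125=0.036 → t=0.580; u2·a0=0.1650·28.125=4.641; a1=3.696 < 4.641 ≤ a1+a2=6.309 → R2 fires; Y=8 Q=8 D=15 B=13
Draw 13: a1=3.696, a2=2.613, a3=16.536, a4=2.184, a5=3.096, a0=28.125; τ=−ln(0.2351)/28.125=0.051 → t=0.632; u2·a0=0.1167·28.125=3.282 ≤ a1=3.696 → R1 fires; Y=8 Q=7 D=15 B=15
Draw 14: a1=3.234, a2=3.015, a3=16.695, a4=2.184, a5=2.709, a0=27.837; τ=−ln(0.4598)/27.837=0.028 → t=0.660; u2·a0=0.5972·27.837=16.624; a1+a2=6.249 < 16.624 ≤ a1+…+a3=22.944 → R3 fires; Y=8 Q=8 D=16 B=14
Draw 15: a1=3.696, a2=2.814, a3=17.808, a4=2.184, a5=3.096, a0=29.598; τ=−ln(0.6364)/29.598=0.015 → t=0.675 > T=0.67: stop.
At T=0.67: Y=8 Q=8 D=16 B=14; the largest is D.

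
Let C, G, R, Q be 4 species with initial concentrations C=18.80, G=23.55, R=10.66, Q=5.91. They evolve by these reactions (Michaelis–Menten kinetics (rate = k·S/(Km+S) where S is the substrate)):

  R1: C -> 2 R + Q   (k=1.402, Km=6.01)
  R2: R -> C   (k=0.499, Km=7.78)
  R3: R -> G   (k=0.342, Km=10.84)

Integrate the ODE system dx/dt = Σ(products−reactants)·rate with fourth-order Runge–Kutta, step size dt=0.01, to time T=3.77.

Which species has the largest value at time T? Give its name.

RK4 with dt=0.01: 377 steps to T=3.77. Trajectory (selected grid times):
t=0.00: C=18.80 G=23.55 R=10.66 Q=5.91
t=0.42: C=18.48 G=23.62 R=11.36 Q=6.36
t=0.84: C=18.16 G=23.70 R=12.04 Q=6.80
t=1.26: C=17.85 G=23.77 R=12.72 Q=7.24
t=1.68: C=17.54 G=23.85 R=13.39 Q=7.68
t=2.09: C=17.24 G=23.93 R=14.03 Q=8.11
t=2.51: C=16.94 G=24.01 R=14.69 Q=8.54
t=2.93: C=16.65 G=24.10 R=15.33 Q=8.98
t=3.35: C=16.36 G=24.18 R=15.97 Q=9.41
t=3.77: C=16.07 G=24.27 R=16.60 Q=9.84
At T=3.77: C=16.07 G=24.27 R=16.60 Q=9.84; the largest is G.

Dominant species at T: G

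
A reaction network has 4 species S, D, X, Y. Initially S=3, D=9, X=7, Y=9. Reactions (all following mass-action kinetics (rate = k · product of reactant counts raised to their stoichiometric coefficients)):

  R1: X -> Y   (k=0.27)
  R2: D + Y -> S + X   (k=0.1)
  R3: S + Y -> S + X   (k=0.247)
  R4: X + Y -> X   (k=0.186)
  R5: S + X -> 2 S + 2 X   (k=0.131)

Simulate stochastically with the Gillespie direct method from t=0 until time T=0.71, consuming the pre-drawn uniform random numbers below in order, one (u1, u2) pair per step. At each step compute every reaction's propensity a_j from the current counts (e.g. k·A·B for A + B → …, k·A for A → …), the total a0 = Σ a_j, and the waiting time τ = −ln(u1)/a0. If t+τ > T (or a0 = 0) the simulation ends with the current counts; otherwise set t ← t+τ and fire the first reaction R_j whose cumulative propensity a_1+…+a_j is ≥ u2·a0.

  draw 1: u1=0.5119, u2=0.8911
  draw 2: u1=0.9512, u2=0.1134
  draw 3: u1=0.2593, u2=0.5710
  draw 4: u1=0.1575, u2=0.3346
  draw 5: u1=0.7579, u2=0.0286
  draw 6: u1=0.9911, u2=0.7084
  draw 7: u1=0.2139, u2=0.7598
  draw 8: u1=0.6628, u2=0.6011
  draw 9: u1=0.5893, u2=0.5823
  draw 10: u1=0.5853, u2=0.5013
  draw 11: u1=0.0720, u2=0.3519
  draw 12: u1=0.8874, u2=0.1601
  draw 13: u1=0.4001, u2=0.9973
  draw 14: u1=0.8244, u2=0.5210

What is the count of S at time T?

S at T = 5

t=0.000: S=3 D=9 X=7 Y=9
Draw 1: a1=1.890, a2=8.100, a3=6.669, a4=11.718, a5=2.751, a0=31.128; τ=−ln(0.5119)/31.128=0.022 → t=0.022; u2·a0=0.8911·31.128=27.738; a1+…+a3=16.659 < 27.738 ≤ a1+…+a4=28.377 → R4 fires; S=3 D=9 X=7 Y=8
Draw 2: a1=1.890, a2=7.200, a3=5.928, a4=10.416, a5=2.751, a0=28.185; τ=−ln(0.9512)/28.185=0.002 → t=0.023; u2·a0=0.1134·28.185=3.196; a1=1.890 < 3.196 ≤ a1+a2=9.090 → R2 fires; S=4 D=8 X=8 Y=7
Draw 3: a1=2.160, a2=5.600, a3=6.916, a4=10.416, a5=4.192, a0=29.284; τ=−ln(0.2593)/29.284=0.046 → t=0.069; u2·a0=0.5710·29.284=16.721; a1+…+a3=14.676 < 16.721 ≤ a1+…+a4=25.092 → R4 fires; S=4 D=8 X=8 Y=6
Draw 4: a1=2.160, a2=4.800, a3=5.928, a4=8.928, a5=4.192, a0=26.008; τ=−ln(0.1575)/26.008=0.071 → t=0.140; u2·a0=0.3346·26.008=8.702; a1+a2=6.960 < 8.702 ≤ a1+…+a3=12.888 → R3 fires; S=4 D=8 X=9 Y=5
Draw 5: a1=2.430, a2=4.000, a3=4.940, a4=8.370, a5=4.716, a0=24.456; τ=−ln(0.7579)/24.456=0.011 → t=0.152; u2·a0=0.0286·24.456=0.699 ≤ a1=2.430 → R1 fires; S=4 D=8 X=8 Y=6
Draw 6: a1=2.160, a2=4.800, a3=5.928, a4=8.928, a5=4.192, a0=26.008; τ=−ln(0.9911)/26.008=0.000 → t=0.152; u2·a0=0.7084·26.008=18.424; a1+…+a3=12.888 < 18.424 ≤ a1+…+a4=21.816 → R4 fires; S=4 D=8 X=8 Y=5
Draw 7: a1=2.160, a2=4.000, a3=4.940, a4=7.440, a5=4.192, a0=22.732; τ=−ln(0.2139)/22.732=0.068 → t=0.220; u2·a0=0.7598·22.732=17.272; a1+…+a3=11.100 < 17.272 ≤ a1+…+a4=18.540 → R4 fires; S=4 D=8 X=8 Y=4
Draw 8: a1=2.160, a2=3.200, a3=3.952, a4=5.952, a5=4.192, a0=19.456; τ=−ln(0.6628)/19.456=0.021 → t=0.241; u2·a0=0.6011·19.456=11.695; a1+…+a3=9.312 < 11.695 ≤ a1+…+a4=15.264 → R4 fires; S=4 D=8 X=8 Y=3
Draw 9: a1=2.160, a2=2.400, a3=2.964, a4=4.464, a5=4.192, a0=16.180; τ=−ln(0.5893)/16.180=0.033 → t=0.274; u2·a0=0.5823·16.180=9.422; a1+…+a3=7.524 < 9.422 ≤ a1+…+a4=11.988 → R4 fires; S=4 D=8 X=8 Y=2
Draw 10: a1=2.160, a2=1.600, a3=1.976, a4=2.976, a5=4.192, a0=12.904; τ=−ln(0.5853)/12.904=0.042 → t=0.315; u2·a0=0.5013·12.904=6.469; a1+…+a3=5.736 < 6.469 ≤ a1+…+a4=8.712 → R4 fires; S=4 D=8 X=8 Y=1
Draw 11: a1=2.160, a2=0.800, a3=0.988, a4=1.488, a5=4.192, a0=9.628; τ=−ln(0.0720)/9.628=0.273 → t=0.589; u2·a0=0.3519·9.628=3.388; a1+a2=2.960 < 3.388 ≤ a1+…+a3=3.948 → R3 fires; S=4 D=8 X=9 Y=0
Draw 12: a1=2.430, a2=0.000, a3=0.000, a4=0.000, a5=4.716, a0=7.146; τ=−ln(0.8874)/7.146=0.017 → t=0.605; u2·a0=0.1601·7.146=1.144 ≤ a1=2.430 → R1 fires; S=4 D=8 X=8 Y=1
Draw 13: a1=2.160, a2=0.800, a3=0.988, a4=1.488, a5=4.192, a0=9.628; τ=−ln(0.4001)/9.628=0.095 → t=0.700; u2·a0=0.9973·9.628=9.602; a1+…+a4=5.436 < 9.602 ≤ a1+…+a5=9.628 → R5 fires; S=5 D=8 X=9 Y=1
Draw 14: a1=2.430, a2=0.800, a3=1.235, a4=1.674, a5=5.895, a0=12.034; τ=−ln(0.8244)/12.034=0.016 → t=0.716 > T=0.71: stop.
Read off S at T=0.71: 5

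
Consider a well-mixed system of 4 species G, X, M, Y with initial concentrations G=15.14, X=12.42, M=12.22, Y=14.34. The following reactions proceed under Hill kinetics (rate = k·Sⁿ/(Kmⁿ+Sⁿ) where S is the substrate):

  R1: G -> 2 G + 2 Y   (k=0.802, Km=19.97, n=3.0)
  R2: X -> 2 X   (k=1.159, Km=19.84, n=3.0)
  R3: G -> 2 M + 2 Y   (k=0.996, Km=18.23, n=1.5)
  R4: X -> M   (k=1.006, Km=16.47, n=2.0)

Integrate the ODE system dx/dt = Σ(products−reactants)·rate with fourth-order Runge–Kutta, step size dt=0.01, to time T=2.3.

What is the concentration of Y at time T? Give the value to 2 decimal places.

RK4 with dt=0.01: 230 steps to T=2.3. Trajectory (selected grid times):
t=0.00: G=15.14 X=12.42 M=12.22 Y=14.34
t=0.26: G=15.09 X=12.38 M=12.54 Y=14.69
t=0.51: G=15.05 X=12.35 M=12.84 Y=15.02
t=0.77: G=15.00 X=12.31 M=13.16 Y=15.37
t=1.02: G=14.95 X=12.28 M=13.46 Y=15.70
t=1.28: G=14.90 X=12.24 M=13.77 Y=16.04
t=1.53: G=14.85 X=12.21 M=14.07 Y=16.37
t=1.79: G=14.80 X=12.17 M=14.39 Y=16.71
t=2.04: G=14.76 X=12.14 M=14.68 Y=17.04
t=2.30: G=14.71 X=12.10 M=14.99 Y=17.38
Read off Y at T=2.3: 17.38

Y at T = 17.38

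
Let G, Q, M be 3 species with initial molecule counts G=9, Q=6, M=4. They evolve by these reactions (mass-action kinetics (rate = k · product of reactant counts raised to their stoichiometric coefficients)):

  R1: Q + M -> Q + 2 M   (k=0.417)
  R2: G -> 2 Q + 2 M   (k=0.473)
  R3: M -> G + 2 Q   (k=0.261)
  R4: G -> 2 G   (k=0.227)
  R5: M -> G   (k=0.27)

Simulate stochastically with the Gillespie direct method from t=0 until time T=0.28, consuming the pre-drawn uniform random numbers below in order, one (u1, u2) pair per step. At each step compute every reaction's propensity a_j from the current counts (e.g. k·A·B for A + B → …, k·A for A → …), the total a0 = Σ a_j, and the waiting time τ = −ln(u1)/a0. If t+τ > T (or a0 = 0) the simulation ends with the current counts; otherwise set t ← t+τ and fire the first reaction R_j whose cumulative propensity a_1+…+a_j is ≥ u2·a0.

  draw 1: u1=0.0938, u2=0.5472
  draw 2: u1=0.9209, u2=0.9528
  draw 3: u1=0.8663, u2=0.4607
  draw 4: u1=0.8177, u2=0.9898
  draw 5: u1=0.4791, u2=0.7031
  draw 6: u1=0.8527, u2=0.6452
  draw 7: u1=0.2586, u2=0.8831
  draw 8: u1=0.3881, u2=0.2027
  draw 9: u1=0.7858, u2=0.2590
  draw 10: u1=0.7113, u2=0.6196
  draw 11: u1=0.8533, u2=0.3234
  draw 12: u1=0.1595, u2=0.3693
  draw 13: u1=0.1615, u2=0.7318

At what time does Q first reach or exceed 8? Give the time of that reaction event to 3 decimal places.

t=0.000: G=9 Q=6 M=4
Draw 1: a1=10.008, a2=4.257, a3=1.044, a4=2.043, a5=1.080, a0=18.432; τ=−ln(0.0938)/18.432=0.128 → t=0.128; u2·a0=0.5472·18.432=10.086; a1=10.008 < 10.086 ≤ a1+a2=14.265 → R2 fires; G=8 Q=8 M=6
Draw 2: a1=20.016, a2=3.784, a3=1.566, a4=1.816, a5=1.620, a0=28.802; τ=−ln(0.9209)/28.802=0.003 → t=0.131; u2·a0=0.9528·28.802=27.443; a1+…+a4=27.182 < 27.443 ≤ a1+…+a5=28.802 → R5 fires; G=9 Q=8 M=5
Draw 3: a1=16.680, a2=4.257, a3=1.305, a4=2.043, a5=1.350, a0=25.635; τ=−ln(0.8663)/25.635=0.006 → t=0.137; u2·a0=0.4607·25.635=11.810 ≤ a1=16.680 → R1 fires; G=9 Q=8 M=6
Draw 4: a1=20.016, a2=4.257, a3=1.566, a4=2.043, a5=1.620, a0=29.502; τ=−ln(0.8177)/29.502=0.007 → t=0.144; u2·a0=0.9898·29.502=29.201; a1+…+a4=27.882 < 29.201 ≤ a1+…+a5=29.502 → R5 fires; G=10 Q=8 M=5
Draw 5: a1=16.680, a2=4.730, a3=1.305, a4=2.270, a5=1.350, a0=26.335; τ=−ln(0.4791)/26.335=0.028 → t=0.172; u2·a0=0.7031·26.335=18.516; a1=16.680 < 18.516 ≤ a1+a2=21.410 → R2 fires; G=9 Q=10 M=7
Draw 6: a1=29.190, a2=4.257, a3=1.827, a4=2.043, a5=1.890, a0=39.207; τ=−ln(0.8527)/39.207=0.004 → t=0.176; u2·a0=0.6452·39.207=25.296 ≤ a1=29.190 → R1 fires; G=9 Q=10 M=8
Draw 7: a1=33.360, a2=4.257, a3=2.088, a4=2.043, a5=2.160, a0=43.908; τ=−ln(0.2586)/43.908=0.031 → t=0.206; u2·a0=0.8831·43.908=38.775; a1+a2=37.617 < 38.775 ≤ a1+…+a3=39.705 → R3 fires; G=10 Q=12 M=7
Draw 8: a1=35.028, a2=4.730, a3=1.827, a4=2.270, a5=1.890, a0=45.745; τ=−ln(0.3881)/45.745=0.021 → t=0.227; u2·a0=0.2027·45.745=9.273 ≤ a1=35.028 → R1 fires; G=10 Q=12 M=8
Draw 9: a1=40.032, a2=4.730, a3=2.088, a4=2.270, a5=2.160, a0=51.280; τ=−ln(0.7858)/51.280=0.005 → t=0.232; u2·a0=0.2590·51.280=13.282 ≤ a1=40.032 → R1 fires; G=10 Q=12 M=9
Draw 10: a1=45.036, a2=4.730, a3=2.349, a4=2.270, a5=2.430, a0=56.815; τ=−ln(0.7113)/56.815=0.006 → t=0.238; u2·a0=0.6196·56.815=35.203 ≤ a1=45.036 → R1 fires; G=10 Q=12 M=10
Draw 11: a1=50.040, a2=4.730, a3=2.610, a4=2.270, a5=2.700, a0=62.350; τ=−ln(0.8533)/62.350=0.003 → t=0.240; u2·a0=0.3234·62.350=20.164 ≤ a1=50.040 → R1 fires; G=10 Q=12 M=11
Draw 12: a1=55.044, a2=4.730, a3=2.871, a4=2.270, a5=2.970, a0=67.885; τ=−ln(0.1595)/67.885=0.027 → t=0.267; u2·a0=0.3693·67.885=25.070 ≤ a1=55.044 → R1 fires; G=10 Q=12 M=12
Draw 13: a1=60.048, a2=4.730, a3=3.132, a4=2.270, a5=3.240, a0=73.420; τ=−ln(0.1615)/73.420=0.025 → t=0.292 > T=0.28: stop.
Q first becomes ≥ 8 when it reaches 8 at the event at t=0.128.

Threshold first reached at t = 0.128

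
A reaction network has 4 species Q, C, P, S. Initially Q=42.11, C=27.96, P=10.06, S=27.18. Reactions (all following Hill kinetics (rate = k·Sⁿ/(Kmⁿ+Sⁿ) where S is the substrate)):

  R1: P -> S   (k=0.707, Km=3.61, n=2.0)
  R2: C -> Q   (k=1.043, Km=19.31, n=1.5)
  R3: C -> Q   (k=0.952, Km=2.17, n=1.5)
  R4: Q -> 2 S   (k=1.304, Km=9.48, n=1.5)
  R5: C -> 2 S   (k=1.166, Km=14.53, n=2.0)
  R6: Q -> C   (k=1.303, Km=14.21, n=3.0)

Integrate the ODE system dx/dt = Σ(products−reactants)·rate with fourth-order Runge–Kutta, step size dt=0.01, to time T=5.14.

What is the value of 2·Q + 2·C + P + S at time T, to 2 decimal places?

Value at T = 177.38

Check how each reaction changes W = 2·Q + 2·C + P + S (weight of products minus weight of reactants):
R1: P -> S: (1·1) − (1·1) = 1 − 1 = 0
R2: C -> Q: (2·1) − (2·1) = 2 − 2 = 0
R3: C -> Q: (2·1) − (2·1) = 2 − 2 = 0
R4: Q -> 2 S: (1·2) − (2·1) = 2 − 2 = 0
R5: C -> 2 S: (1·2) − (2·1) = 2 − 2 = 0
R6: Q -> C: (2·1) − (2·1) = 2 − 2 = 0
Every reaction leaves W unchanged, so W is conserved and no simulation is needed: W(T) = W(0) = 2·42.11 + 2·27.96 + 10.06 + 27.18 = 177.38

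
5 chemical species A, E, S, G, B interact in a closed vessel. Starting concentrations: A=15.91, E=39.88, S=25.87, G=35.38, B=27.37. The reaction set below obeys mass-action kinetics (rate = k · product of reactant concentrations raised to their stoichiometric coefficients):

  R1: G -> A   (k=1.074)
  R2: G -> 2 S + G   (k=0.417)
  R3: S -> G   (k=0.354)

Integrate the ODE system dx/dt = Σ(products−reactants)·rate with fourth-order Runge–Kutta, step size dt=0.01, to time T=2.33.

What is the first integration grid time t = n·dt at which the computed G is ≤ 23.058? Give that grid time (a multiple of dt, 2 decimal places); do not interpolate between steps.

RK4 with dt=0.01: 233 steps to T=2.33. Trajectory (selected grid times):
t=0.00: A=15.91 E=39.88 S=25.87 G=35.38 B=27.37
t=0.26: A=24.85 E=39.88 S=30.22 G=29.03 B=27.37
t=0.52: A=32.29 E=39.88 S=33.08 G=24.51 B=27.37
t=0.62: A=34.85 E=39.88 S=33.88 G=23.14 B=27.37
t=0.63: A=35.10 E=39.88 S=33.95 G=23.01 B=27.37
t=0.78: A=38.66 E=39.88 S=34.89 G=21.28 B=27.37
t=1.04: A=44.26 E=39.88 S=35.97 G=18.95 B=27.37
t=1.29: A=49.12 E=39.88 S=36.53 G=17.30 B=27.37
t=1.55: A=53.76 E=39.88 S=36.76 G=16.03 B=27.37
t=1.81: A=58.10 E=39.88 S=36.74 G=15.08 B=27.37
t=2.07: A=62.20 E=39.88 S=36.56 G=14.35 B=27.37
t=2.33: A=66.13 E=39.88 S=36.25 G=13.78 B=27.37
G(0.62)=23.142 > 23.058 but G(0.63)=23.014 ≤ 23.058, so the first grid time is t=0.63.

Threshold first reached at t = 0.63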